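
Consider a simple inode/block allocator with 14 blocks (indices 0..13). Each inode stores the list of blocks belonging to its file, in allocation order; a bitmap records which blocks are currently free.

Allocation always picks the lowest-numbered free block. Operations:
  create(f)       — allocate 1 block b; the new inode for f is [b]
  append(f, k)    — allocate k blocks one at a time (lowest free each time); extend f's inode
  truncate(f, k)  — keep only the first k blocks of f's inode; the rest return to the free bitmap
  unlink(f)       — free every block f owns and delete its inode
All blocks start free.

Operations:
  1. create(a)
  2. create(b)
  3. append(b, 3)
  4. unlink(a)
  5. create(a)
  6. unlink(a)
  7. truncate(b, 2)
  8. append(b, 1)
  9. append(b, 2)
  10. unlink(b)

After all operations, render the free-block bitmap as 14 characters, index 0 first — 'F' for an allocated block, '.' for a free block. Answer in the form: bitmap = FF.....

bitmap = ..............

[1] create(a) — a=0 (map F.............)
[2] create(b) — a=0 b=1 (map FF............)
[3] append(b, 3) — a=0 b=1,2,3,4 (map FFFFF.........)
[4] unlink(a) — b=1,2,3,4 (map .FFFF.........)
[5] create(a) — a=0 b=1,2,3,4 (map FFFFF.........)
[6] unlink(a) — b=1,2,3,4 (map .FFFF.........)
[7] truncate(b, 2) — b=1,2 (map .FF...........)
[8] append(b, 1) — b=1,2,0 (map FFF...........)
[9] append(b, 2) — b=1,2,0,3,4 (map FFFFF.........)
[10] unlink(b) —  (map ..............)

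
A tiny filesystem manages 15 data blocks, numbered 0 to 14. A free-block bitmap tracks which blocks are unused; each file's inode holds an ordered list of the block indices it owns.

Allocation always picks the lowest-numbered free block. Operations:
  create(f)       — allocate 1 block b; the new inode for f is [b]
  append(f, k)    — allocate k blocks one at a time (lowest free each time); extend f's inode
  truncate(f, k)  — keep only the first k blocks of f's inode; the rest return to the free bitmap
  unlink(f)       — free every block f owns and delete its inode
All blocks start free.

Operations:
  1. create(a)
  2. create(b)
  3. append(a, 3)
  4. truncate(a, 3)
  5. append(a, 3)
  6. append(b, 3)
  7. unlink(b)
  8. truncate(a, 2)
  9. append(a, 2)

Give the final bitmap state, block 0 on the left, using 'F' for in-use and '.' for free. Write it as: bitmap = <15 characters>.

bitmap = FFFF...........

  1. create(a)  ⇒  F..............  {a→[0]}
  2. create(b)  ⇒  FF.............  {a→[0]; b→[1]}
  3. append(a, 3)  ⇒  FFFFF..........  {a→[0, 2, 3, 4]; b→[1]}
  4. truncate(a, 3)  ⇒  FFFF...........  {a→[0, 2, 3]; b→[1]}
  5. append(a, 3)  ⇒  FFFFFFF........  {a→[0, 2, 3, 4, 5, 6]; b→[1]}
  6. append(b, 3)  ⇒  FFFFFFFFFF.....  {a→[0, 2, 3, 4, 5, 6]; b→[1, 7, 8, 9]}
  7. unlink(b)  ⇒  F.FFFFF........  {a→[0, 2, 3, 4, 5, 6]}
  8. truncate(a, 2)  ⇒  F.F............  {a→[0, 2]}
  9. append(a, 2)  ⇒  FFFF...........  {a→[0, 2, 1, 3]}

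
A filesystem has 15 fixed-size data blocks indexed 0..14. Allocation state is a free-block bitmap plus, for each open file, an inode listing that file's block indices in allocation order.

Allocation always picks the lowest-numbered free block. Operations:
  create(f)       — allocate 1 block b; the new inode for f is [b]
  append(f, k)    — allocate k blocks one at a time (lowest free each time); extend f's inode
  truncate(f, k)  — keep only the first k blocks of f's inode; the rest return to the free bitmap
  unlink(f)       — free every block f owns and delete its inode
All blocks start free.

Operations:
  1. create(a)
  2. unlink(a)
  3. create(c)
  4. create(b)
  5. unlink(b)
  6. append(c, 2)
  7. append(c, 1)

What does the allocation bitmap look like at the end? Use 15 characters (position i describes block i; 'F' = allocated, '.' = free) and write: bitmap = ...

  1. create(a)  ⇒  F..............  {a→[0]}
  2. unlink(a)  ⇒  ...............  {}
  3. create(c)  ⇒  F..............  {c→[0]}
  4. create(b)  ⇒  FF.............  {b→[1]; c→[0]}
  5. unlink(b)  ⇒  F..............  {c→[0]}
  6. append(c, 2)  ⇒  FFF............  {c→[0, 1, 2]}
  7. append(c, 1)  ⇒  FFFF...........  {c→[0, 1, 2, 3]}

bitmap = FFFF...........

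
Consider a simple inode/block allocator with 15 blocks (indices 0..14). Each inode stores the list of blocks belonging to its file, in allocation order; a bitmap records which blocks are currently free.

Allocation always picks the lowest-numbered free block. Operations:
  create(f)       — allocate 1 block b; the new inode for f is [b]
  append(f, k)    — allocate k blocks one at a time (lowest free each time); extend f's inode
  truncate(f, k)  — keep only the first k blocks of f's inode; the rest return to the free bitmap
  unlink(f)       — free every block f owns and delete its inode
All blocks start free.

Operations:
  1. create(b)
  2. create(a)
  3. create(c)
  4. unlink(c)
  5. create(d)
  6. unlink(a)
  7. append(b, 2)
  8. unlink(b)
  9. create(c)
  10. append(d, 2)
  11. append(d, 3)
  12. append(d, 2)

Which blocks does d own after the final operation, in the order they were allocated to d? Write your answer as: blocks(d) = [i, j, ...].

blocks(d) = [2, 1, 3, 4, 5, 6, 7, 8]

  1. create(b)  ⇒  F..............  {b→[0]}
  2. create(a)  ⇒  FF.............  {a→[1]; b→[0]}
  3. create(c)  ⇒  FFF............  {a→[1]; b→[0]; c→[2]}
  4. unlink(c)  ⇒  FF.............  {a→[1]; b→[0]}
  5. create(d)  ⇒  FFF............  {a→[1]; b→[0]; d→[2]}
  6. unlink(a)  ⇒  F.F............  {b→[0]; d→[2]}
  7. append(b, 2)  ⇒  FFFF...........  {b→[0, 1, 3]; d→[2]}
  8. unlink(b)  ⇒  ..F............  {d→[2]}
  9. create(c)  ⇒  F.F............  {c→[0]; d→[2]}
  10. append(d, 2)  ⇒  FFFF...........  {c→[0]; d→[2, 1, 3]}
  11. append(d, 3)  ⇒  FFFFFFF........  {c→[0]; d→[2, 1, 3, 4, 5, 6]}
  12. append(d, 2)  ⇒  FFFFFFFFF......  {c→[0]; d→[2, 1, 3, 4, 5, 6, 7, 8]}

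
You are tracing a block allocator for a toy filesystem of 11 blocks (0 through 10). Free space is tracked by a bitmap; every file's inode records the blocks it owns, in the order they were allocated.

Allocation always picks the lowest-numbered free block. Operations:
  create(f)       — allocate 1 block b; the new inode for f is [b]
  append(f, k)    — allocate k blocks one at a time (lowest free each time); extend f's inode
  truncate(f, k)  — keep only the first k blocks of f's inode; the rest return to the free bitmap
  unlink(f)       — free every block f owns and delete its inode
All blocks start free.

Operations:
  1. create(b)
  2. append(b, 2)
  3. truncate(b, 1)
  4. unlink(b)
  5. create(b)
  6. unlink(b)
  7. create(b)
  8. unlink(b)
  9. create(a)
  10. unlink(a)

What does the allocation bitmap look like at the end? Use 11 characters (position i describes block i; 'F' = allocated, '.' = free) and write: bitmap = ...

  1. create(b)  ⇒  F..........  {b→[0]}
  2. append(b, 2)  ⇒  FFF........  {b→[0, 1, 2]}
  3. truncate(b, 1)  ⇒  F..........  {b→[0]}
  4. unlink(b)  ⇒  ...........  {}
  5. create(b)  ⇒  F..........  {b→[0]}
  6. unlink(b)  ⇒  ...........  {}
  7. create(b)  ⇒  F..........  {b→[0]}
  8. unlink(b)  ⇒  ...........  {}
  9. create(a)  ⇒  F..........  {a→[0]}
  10. unlink(a)  ⇒  ...........  {}

bitmap = ...........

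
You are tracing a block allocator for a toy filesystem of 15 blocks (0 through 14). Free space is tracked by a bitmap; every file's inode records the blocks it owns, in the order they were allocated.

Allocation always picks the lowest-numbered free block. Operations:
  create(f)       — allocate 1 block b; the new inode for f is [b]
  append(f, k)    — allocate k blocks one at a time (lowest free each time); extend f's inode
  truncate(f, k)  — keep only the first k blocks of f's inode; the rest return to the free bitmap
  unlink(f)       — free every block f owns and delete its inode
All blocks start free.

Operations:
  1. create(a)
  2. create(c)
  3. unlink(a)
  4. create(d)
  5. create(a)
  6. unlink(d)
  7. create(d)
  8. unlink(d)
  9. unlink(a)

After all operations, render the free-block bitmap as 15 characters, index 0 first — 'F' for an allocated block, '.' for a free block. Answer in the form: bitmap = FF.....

create(a): bitmap=F.............. | a=[0]
create(c): bitmap=FF............. | a=[0] c=[1]
unlink(a): bitmap=.F............. | c=[1]
create(d): bitmap=FF............. | c=[1] d=[0]
create(a): bitmap=FFF............ | a=[2] c=[1] d=[0]
unlink(d): bitmap=.FF............ | a=[2] c=[1]
create(d): bitmap=FFF............ | a=[2] c=[1] d=[0]
unlink(d): bitmap=.FF............ | a=[2] c=[1]
unlink(a): bitmap=.F............. | c=[1]

bitmap = .F.............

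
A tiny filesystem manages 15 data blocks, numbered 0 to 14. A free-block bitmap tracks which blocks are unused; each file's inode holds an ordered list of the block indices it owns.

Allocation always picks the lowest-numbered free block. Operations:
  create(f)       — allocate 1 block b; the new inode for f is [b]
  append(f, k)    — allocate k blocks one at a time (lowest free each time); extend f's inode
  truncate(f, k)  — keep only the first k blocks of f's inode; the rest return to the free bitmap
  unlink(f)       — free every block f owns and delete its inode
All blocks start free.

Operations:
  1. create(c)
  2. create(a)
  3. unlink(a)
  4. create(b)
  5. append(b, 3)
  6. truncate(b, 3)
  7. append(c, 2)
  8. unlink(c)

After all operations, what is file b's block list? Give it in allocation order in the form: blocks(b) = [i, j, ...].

blocks(b) = [1, 2, 3]

create(c): bitmap=F.............. | c=[0]
create(a): bitmap=FF............. | a=[1] c=[0]
unlink(a): bitmap=F.............. | c=[0]
create(b): bitmap=FF............. | b=[1] c=[0]
append(b, 3): bitmap=FFFFF.......... | b=[1, 2, 3, 4] c=[0]
truncate(b, 3): bitmap=FFFF........... | b=[1, 2, 3] c=[0]
append(c, 2): bitmap=FFFFFF......... | b=[1, 2, 3] c=[0, 4, 5]
unlink(c): bitmap=.FFF........... | b=[1, 2, 3]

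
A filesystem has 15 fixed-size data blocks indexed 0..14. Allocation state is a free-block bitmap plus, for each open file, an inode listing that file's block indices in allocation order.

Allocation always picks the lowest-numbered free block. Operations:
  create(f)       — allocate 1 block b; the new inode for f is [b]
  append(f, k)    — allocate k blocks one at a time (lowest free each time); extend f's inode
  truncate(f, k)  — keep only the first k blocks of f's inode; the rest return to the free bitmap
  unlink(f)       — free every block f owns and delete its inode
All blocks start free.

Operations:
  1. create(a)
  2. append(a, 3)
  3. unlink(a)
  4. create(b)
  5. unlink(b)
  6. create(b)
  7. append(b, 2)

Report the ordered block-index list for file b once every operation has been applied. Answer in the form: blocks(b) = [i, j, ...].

  1. create(a)  ⇒  F..............  {a→[0]}
  2. append(a, 3)  ⇒  FFFF...........  {a→[0, 1, 2, 3]}
  3. unlink(a)  ⇒  ...............  {}
  4. create(b)  ⇒  F..............  {b→[0]}
  5. unlink(b)  ⇒  ...............  {}
  6. create(b)  ⇒  F..............  {b→[0]}
  7. append(b, 2)  ⇒  FFF............  {b→[0, 1, 2]}

blocks(b) = [0, 1, 2]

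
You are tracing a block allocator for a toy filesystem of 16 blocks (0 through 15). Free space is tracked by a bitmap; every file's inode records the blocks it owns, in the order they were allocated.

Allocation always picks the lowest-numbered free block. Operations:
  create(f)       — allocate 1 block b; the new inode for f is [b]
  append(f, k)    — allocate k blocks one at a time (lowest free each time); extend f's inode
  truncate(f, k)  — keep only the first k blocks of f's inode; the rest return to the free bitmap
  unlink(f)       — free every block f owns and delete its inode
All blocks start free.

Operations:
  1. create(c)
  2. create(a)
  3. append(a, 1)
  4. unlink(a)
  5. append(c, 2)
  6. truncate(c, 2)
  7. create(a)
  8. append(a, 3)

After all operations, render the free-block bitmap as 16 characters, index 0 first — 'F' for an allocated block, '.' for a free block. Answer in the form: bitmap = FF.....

after create(c) → c:[0]  free=[F...............]
after create(a) → a:[1], c:[0]  free=[FF..............]
after append(a, 1) → a:[1, 2], c:[0]  free=[FFF.............]
after unlink(a) → c:[0]  free=[F...............]
after append(c, 2) → c:[0, 1, 2]  free=[FFF.............]
after truncate(c, 2) → c:[0, 1]  free=[FF..............]
after create(a) → a:[2], c:[0, 1]  free=[FFF.............]
after append(a, 3) → a:[2, 3, 4, 5], c:[0, 1]  free=[FFFFFF..........]

bitmap = FFFFFF..........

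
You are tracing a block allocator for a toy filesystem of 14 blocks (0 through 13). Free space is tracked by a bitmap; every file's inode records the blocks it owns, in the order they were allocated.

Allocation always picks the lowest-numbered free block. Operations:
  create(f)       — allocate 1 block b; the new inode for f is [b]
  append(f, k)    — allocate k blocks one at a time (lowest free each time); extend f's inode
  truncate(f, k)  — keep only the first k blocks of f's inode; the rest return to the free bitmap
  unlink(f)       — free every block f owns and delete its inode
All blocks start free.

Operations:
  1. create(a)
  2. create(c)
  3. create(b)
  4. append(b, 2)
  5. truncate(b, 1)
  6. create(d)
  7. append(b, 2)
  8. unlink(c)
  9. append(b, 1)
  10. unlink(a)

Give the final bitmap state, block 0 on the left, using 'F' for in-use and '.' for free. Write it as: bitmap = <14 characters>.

  1. create(a)  ⇒  F.............  {a→[0]}
  2. create(c)  ⇒  FF............  {a→[0]; c→[1]}
  3. create(b)  ⇒  FFF...........  {a→[0]; b→[2]; c→[1]}
  4. append(b, 2)  ⇒  FFFFF.........  {a→[0]; b→[2, 3, 4]; c→[1]}
  5. truncate(b, 1)  ⇒  FFF...........  {a→[0]; b→[2]; c→[1]}
  6. create(d)  ⇒  FFFF..........  {a→[0]; b→[2]; c→[1]; d→[3]}
  7. append(b, 2)  ⇒  FFFFFF........  {a→[0]; b→[2, 4, 5]; c→[1]; d→[3]}
  8. unlink(c)  ⇒  F.FFFF........  {a→[0]; b→[2, 4, 5]; d→[3]}
  9. append(b, 1)  ⇒  FFFFFF........  {a→[0]; b→[2, 4, 5, 1]; d→[3]}
  10. unlink(a)  ⇒  .FFFFF........  {b→[2, 4, 5, 1]; d→[3]}

bitmap = .FFFFF........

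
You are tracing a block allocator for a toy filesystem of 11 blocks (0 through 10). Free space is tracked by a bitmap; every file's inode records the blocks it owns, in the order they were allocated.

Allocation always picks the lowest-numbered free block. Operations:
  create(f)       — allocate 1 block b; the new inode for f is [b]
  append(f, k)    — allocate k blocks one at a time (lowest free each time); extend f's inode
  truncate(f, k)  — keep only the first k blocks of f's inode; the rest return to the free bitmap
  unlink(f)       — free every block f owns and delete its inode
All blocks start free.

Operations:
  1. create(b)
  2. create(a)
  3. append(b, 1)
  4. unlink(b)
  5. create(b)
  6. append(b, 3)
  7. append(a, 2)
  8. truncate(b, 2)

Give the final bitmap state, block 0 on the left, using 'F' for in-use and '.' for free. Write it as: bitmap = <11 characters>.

bitmap = FFF..FF....

[1] create(b) — b=0 (map F..........)
[2] create(a) — a=1 b=0 (map FF.........)
[3] append(b, 1) — a=1 b=0,2 (map FFF........)
[4] unlink(b) — a=1 (map .F.........)
[5] create(b) — a=1 b=0 (map FF.........)
[6] append(b, 3) — a=1 b=0,2,3,4 (map FFFFF......)
[7] append(a, 2) — a=1,5,6 b=0,2,3,4 (map FFFFFFF....)
[8] truncate(b, 2) — a=1,5,6 b=0,2 (map FFF..FF....)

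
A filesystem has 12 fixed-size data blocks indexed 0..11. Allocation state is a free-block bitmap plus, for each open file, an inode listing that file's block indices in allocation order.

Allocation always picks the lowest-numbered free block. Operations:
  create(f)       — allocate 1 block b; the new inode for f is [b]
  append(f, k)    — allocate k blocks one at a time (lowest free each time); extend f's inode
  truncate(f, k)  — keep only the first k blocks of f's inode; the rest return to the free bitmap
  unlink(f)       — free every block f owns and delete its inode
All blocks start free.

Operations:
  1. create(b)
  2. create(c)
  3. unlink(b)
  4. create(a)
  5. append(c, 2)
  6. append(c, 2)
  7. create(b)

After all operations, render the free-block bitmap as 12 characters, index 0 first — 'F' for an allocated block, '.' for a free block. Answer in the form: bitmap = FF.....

[1] create(b) — b=0 (map F...........)
[2] create(c) — b=0 c=1 (map FF..........)
[3] unlink(b) — c=1 (map .F..........)
[4] create(a) — a=0 c=1 (map FF..........)
[5] append(c, 2) — a=0 c=1,2,3 (map FFFF........)
[6] append(c, 2) — a=0 c=1,2,3,4,5 (map FFFFFF......)
[7] create(b) — a=0 b=6 c=1,2,3,4,5 (map FFFFFFF.....)

bitmap = FFFFFFF.....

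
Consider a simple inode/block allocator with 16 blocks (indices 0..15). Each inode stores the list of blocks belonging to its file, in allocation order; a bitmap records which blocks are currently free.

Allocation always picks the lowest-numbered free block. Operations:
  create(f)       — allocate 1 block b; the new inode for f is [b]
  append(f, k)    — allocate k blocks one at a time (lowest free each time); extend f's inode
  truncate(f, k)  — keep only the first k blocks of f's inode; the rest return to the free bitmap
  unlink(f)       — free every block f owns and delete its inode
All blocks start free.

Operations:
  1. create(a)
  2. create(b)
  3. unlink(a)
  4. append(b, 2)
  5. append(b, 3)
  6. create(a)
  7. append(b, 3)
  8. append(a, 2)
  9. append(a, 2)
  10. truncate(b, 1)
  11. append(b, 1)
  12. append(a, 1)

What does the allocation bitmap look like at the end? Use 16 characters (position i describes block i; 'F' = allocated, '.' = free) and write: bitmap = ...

bitmap = FFF...F...FFFF..

  1. create(a)  ⇒  F...............  {a→[0]}
  2. create(b)  ⇒  FF..............  {a→[0]; b→[1]}
  3. unlink(a)  ⇒  .F..............  {b→[1]}
  4. append(b, 2)  ⇒  FFF.............  {b→[1, 0, 2]}
  5. append(b, 3)  ⇒  FFFFFF..........  {b→[1, 0, 2, 3, 4, 5]}
  6. create(a)  ⇒  FFFFFFF.........  {a→[6]; b→[1, 0, 2, 3, 4, 5]}
  7. append(b, 3)  ⇒  FFFFFFFFFF......  {a→[6]; b→[1, 0, 2, 3, 4, 5, 7, 8, 9]}
  8. append(a, 2)  ⇒  FFFFFFFFFFFF....  {a→[6, 10, 11]; b→[1, 0, 2, 3, 4, 5, 7, 8, 9]}
  9. append(a, 2)  ⇒  FFFFFFFFFFFFFF..  {a→[6, 10, 11, 12, 13]; b→[1, 0, 2, 3, 4, 5, 7, 8, 9]}
  10. truncate(b, 1)  ⇒  .F....F...FFFF..  {a→[6, 10, 11, 12, 13]; b→[1]}
  11. append(b, 1)  ⇒  FF....F...FFFF..  {a→[6, 10, 11, 12, 13]; b→[1, 0]}
  12. append(a, 1)  ⇒  FFF...F...FFFF..  {a→[6, 10, 11, 12, 13, 2]; b→[1, 0]}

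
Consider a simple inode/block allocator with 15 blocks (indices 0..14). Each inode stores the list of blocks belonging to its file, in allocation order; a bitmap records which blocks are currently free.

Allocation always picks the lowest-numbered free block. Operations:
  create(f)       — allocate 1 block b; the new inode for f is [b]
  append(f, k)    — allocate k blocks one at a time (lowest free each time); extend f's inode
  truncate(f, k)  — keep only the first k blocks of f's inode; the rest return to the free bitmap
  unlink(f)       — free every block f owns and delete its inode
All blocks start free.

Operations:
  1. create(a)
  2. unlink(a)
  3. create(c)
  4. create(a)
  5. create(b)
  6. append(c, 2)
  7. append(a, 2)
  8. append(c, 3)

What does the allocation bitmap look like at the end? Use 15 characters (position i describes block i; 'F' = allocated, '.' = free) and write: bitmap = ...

bitmap = FFFFFFFFFF.....

create(a): bitmap=F.............. | a=[0]
unlink(a): bitmap=............... | 
create(c): bitmap=F.............. | c=[0]
create(a): bitmap=FF............. | a=[1] c=[0]
create(b): bitmap=FFF............ | a=[1] b=[2] c=[0]
append(c, 2): bitmap=FFFFF.......... | a=[1] b=[2] c=[0, 3, 4]
append(a, 2): bitmap=FFFFFFF........ | a=[1, 5, 6] b=[2] c=[0, 3, 4]
append(c, 3): bitmap=FFFFFFFFFF..... | a=[1, 5, 6] b=[2] c=[0, 3, 4, 7, 8, 9]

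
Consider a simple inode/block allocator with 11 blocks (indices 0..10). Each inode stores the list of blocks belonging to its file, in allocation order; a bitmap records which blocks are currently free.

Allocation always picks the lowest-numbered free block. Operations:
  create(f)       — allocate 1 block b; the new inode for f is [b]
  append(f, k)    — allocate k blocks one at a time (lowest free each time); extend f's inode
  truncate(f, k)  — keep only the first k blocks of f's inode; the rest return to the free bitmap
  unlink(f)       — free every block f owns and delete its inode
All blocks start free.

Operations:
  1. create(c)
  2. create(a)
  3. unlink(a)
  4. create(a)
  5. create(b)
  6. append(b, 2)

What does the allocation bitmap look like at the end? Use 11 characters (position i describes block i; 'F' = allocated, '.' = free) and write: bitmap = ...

[1] create(c) — c=0 (map F..........)
[2] create(a) — a=1 c=0 (map FF.........)
[3] unlink(a) — c=0 (map F..........)
[4] create(a) — a=1 c=0 (map FF.........)
[5] create(b) — a=1 b=2 c=0 (map FFF........)
[6] append(b, 2) — a=1 b=2,3,4 c=0 (map FFFFF......)

bitmap = FFFFF......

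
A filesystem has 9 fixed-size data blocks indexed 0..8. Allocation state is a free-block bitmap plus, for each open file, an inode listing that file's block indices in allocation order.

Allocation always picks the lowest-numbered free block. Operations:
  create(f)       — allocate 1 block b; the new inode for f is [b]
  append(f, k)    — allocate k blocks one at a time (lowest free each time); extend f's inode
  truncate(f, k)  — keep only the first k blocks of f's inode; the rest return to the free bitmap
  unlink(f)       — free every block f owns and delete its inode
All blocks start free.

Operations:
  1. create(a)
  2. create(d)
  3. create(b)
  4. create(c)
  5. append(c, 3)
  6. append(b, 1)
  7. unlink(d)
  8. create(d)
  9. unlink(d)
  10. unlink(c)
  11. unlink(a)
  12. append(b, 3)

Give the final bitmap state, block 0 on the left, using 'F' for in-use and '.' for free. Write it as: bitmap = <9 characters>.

bitmap = FFFF...F.

[1] create(a) — a=0 (map F........)
[2] create(d) — a=0 d=1 (map FF.......)
[3] create(b) — a=0 b=2 d=1 (map FFF......)
[4] create(c) — a=0 b=2 c=3 d=1 (map FFFF.....)
[5] append(c, 3) — a=0 b=2 c=3,4,5,6 d=1 (map FFFFFFF..)
[6] append(b, 1) — a=0 b=2,7 c=3,4,5,6 d=1 (map FFFFFFFF.)
[7] unlink(d) — a=0 b=2,7 c=3,4,5,6 (map F.FFFFFF.)
[8] create(d) — a=0 b=2,7 c=3,4,5,6 d=1 (map FFFFFFFF.)
[9] unlink(d) — a=0 b=2,7 c=3,4,5,6 (map F.FFFFFF.)
[10] unlink(c) — a=0 b=2,7 (map F.F....F.)
[11] unlink(a) — b=2,7 (map ..F....F.)
[12] append(b, 3) — b=2,7,0,1,3 (map FFFF...F.)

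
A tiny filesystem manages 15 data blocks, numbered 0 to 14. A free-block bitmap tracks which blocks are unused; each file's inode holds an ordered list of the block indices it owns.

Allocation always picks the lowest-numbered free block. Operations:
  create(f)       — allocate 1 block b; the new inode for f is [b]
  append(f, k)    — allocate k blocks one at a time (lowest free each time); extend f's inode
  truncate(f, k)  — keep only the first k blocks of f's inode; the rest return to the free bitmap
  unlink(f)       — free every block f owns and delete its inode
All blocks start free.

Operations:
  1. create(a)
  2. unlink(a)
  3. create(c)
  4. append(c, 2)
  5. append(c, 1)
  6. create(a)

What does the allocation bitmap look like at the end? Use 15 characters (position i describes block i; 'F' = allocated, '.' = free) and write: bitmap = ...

[1] create(a) — a=0 (map F..............)
[2] unlink(a) —  (map ...............)
[3] create(c) — c=0 (map F..............)
[4] append(c, 2) — c=0,1,2 (map FFF............)
[5] append(c, 1) — c=0,1,2,3 (map FFFF...........)
[6] create(a) — a=4 c=0,1,2,3 (map FFFFF..........)

bitmap = FFFFF..........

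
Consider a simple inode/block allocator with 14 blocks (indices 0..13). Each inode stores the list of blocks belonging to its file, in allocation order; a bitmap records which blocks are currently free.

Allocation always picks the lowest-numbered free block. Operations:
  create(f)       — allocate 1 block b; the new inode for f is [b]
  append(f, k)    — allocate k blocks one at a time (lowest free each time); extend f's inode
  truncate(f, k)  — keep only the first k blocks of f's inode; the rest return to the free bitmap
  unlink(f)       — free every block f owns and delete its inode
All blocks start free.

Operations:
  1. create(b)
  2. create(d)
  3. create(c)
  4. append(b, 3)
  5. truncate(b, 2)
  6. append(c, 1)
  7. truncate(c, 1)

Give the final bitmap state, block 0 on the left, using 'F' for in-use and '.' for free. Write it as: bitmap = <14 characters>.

bitmap = FFFF..........

create(b): bitmap=F............. | b=[0]
create(d): bitmap=FF............ | b=[0] d=[1]
create(c): bitmap=FFF........... | b=[0] c=[2] d=[1]
append(b, 3): bitmap=FFFFFF........ | b=[0, 3, 4, 5] c=[2] d=[1]
truncate(b, 2): bitmap=FFFF.......... | b=[0, 3] c=[2] d=[1]
append(c, 1): bitmap=FFFFF......... | b=[0, 3] c=[2, 4] d=[1]
truncate(c, 1): bitmap=FFFF.......... | b=[0, 3] c=[2] d=[1]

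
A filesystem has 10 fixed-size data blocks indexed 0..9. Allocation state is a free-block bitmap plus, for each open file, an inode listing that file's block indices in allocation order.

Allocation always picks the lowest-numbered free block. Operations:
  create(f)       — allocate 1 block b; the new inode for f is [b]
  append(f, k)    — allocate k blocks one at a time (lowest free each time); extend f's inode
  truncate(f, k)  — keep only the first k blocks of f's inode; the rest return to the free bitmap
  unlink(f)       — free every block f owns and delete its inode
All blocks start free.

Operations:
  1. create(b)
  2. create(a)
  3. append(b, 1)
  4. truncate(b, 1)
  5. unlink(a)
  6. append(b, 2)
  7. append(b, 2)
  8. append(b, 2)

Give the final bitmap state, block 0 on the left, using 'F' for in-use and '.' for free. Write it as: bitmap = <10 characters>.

[1] create(b) — b=0 (map F.........)
[2] create(a) — a=1 b=0 (map FF........)
[3] append(b, 1) — a=1 b=0,2 (map FFF.......)
[4] truncate(b, 1) — a=1 b=0 (map FF........)
[5] unlink(a) — b=0 (map F.........)
[6] append(b, 2) — b=0,1,2 (map FFF.......)
[7] append(b, 2) — b=0,1,2,3,4 (map FFFFF.....)
[8] append(b, 2) — b=0,1,2,3,4,5,6 (map FFFFFFF...)

bitmap = FFFFFFF...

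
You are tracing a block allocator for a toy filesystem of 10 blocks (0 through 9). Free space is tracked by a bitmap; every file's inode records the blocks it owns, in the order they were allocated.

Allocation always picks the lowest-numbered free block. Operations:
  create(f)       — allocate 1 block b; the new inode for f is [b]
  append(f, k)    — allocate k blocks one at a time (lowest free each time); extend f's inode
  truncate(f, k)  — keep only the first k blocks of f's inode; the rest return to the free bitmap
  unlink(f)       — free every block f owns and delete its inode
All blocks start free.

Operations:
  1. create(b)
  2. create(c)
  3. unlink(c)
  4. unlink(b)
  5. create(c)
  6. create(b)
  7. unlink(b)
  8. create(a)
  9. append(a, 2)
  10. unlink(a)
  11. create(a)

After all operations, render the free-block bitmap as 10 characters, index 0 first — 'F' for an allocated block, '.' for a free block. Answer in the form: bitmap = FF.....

[1] create(b) — b=0 (map F.........)
[2] create(c) — b=0 c=1 (map FF........)
[3] unlink(c) — b=0 (map F.........)
[4] unlink(b) —  (map ..........)
[5] create(c) — c=0 (map F.........)
[6] create(b) — b=1 c=0 (map FF........)
[7] unlink(b) — c=0 (map F.........)
[8] create(a) — a=1 c=0 (map FF........)
[9] append(a, 2) — a=1,2,3 c=0 (map FFFF......)
[10] unlink(a) — c=0 (map F.........)
[11] create(a) — a=1 c=0 (map FF........)

bitmap = FF........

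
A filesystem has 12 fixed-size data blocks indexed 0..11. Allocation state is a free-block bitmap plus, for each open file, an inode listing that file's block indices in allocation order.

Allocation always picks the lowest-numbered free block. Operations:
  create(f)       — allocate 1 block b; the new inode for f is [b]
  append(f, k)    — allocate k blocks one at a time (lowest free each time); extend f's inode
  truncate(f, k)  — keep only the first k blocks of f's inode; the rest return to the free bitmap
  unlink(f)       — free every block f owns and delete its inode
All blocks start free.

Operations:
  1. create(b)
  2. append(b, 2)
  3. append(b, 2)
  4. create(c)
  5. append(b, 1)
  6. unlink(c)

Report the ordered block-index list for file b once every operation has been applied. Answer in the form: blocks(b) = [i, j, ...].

after create(b) → b:[0]  free=[F...........]
after append(b, 2) → b:[0, 1, 2]  free=[FFF.........]
after append(b, 2) → b:[0, 1, 2, 3, 4]  free=[FFFFF.......]
after create(c) → b:[0, 1, 2, 3, 4], c:[5]  free=[FFFFFF......]
after append(b, 1) → b:[0, 1, 2, 3, 4, 6], c:[5]  free=[FFFFFFF.....]
after unlink(c) → b:[0, 1, 2, 3, 4, 6]  free=[FFFFF.F.....]

blocks(b) = [0, 1, 2, 3, 4, 6]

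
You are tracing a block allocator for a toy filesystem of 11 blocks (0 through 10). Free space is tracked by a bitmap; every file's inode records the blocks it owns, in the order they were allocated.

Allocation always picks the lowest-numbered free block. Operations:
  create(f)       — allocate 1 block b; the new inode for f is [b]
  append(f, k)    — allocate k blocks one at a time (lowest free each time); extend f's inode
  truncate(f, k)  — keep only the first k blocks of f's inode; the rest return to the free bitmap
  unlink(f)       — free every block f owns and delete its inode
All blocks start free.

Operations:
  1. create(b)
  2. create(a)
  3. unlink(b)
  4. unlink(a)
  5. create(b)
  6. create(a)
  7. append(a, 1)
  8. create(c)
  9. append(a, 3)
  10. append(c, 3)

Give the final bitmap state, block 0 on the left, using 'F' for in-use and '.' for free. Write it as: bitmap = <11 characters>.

  1. create(b)  ⇒  F..........  {b→[0]}
  2. create(a)  ⇒  FF.........  {a→[1]; b→[0]}
  3. unlink(b)  ⇒  .F.........  {a→[1]}
  4. unlink(a)  ⇒  ...........  {}
  5. create(b)  ⇒  F..........  {b→[0]}
  6. create(a)  ⇒  FF.........  {a→[1]; b→[0]}
  7. append(a, 1)  ⇒  FFF........  {a→[1, 2]; b→[0]}
  8. create(c)  ⇒  FFFF.......  {a→[1, 2]; b→[0]; c→[3]}
  9. append(a, 3)  ⇒  FFFFFFF....  {a→[1, 2, 4, 5, 6]; b→[0]; c→[3]}
  10. append(c, 3)  ⇒  FFFFFFFFFF.  {a→[1, 2, 4, 5, 6]; b→[0]; c→[3, 7, 8, 9]}

bitmap = FFFFFFFFFF.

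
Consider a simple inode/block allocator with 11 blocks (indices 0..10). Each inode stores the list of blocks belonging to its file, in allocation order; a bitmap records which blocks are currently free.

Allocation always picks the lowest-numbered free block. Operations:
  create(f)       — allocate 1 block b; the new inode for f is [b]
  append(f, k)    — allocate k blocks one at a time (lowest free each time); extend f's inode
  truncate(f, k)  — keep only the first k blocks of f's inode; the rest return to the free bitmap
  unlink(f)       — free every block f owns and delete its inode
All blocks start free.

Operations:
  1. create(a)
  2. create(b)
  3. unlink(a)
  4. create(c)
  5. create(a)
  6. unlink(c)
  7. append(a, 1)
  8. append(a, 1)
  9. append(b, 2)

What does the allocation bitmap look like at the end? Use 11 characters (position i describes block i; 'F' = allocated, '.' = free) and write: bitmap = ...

bitmap = FFFFFF.....

  1. create(a)  ⇒  F..........  {a→[0]}
  2. create(b)  ⇒  FF.........  {a→[0]; b→[1]}
  3. unlink(a)  ⇒  .F.........  {b→[1]}
  4. create(c)  ⇒  FF.........  {b→[1]; c→[0]}
  5. create(a)  ⇒  FFF........  {a→[2]; b→[1]; c→[0]}
  6. unlink(c)  ⇒  .FF........  {a→[2]; b→[1]}
  7. append(a, 1)  ⇒  FFF........  {a→[2, 0]; b→[1]}
  8. append(a, 1)  ⇒  FFFF.......  {a→[2, 0, 3]; b→[1]}
  9. append(b, 2)  ⇒  FFFFFF.....  {a→[2, 0, 3]; b→[1, 4, 5]}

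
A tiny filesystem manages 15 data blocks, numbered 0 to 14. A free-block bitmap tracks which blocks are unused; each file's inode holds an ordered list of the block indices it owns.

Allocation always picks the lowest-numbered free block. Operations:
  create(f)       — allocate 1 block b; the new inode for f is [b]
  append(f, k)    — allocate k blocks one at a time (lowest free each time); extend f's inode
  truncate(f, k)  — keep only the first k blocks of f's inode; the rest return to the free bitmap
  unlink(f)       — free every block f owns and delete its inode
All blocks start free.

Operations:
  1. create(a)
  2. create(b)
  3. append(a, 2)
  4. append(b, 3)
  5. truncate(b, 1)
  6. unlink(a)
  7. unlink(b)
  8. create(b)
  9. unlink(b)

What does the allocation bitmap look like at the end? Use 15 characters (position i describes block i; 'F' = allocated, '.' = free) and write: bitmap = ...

[1] create(a) — a=0 (map F..............)
[2] create(b) — a=0 b=1 (map FF.............)
[3] append(a, 2) — a=0,2,3 b=1 (map FFFF...........)
[4] append(b, 3) — a=0,2,3 b=1,4,5,6 (map FFFFFFF........)
[5] truncate(b, 1) — a=0,2,3 b=1 (map FFFF...........)
[6] unlink(a) — b=1 (map .F.............)
[7] unlink(b) —  (map ...............)
[8] create(b) — b=0 (map F..............)
[9] unlink(b) —  (map ...............)

bitmap = ...............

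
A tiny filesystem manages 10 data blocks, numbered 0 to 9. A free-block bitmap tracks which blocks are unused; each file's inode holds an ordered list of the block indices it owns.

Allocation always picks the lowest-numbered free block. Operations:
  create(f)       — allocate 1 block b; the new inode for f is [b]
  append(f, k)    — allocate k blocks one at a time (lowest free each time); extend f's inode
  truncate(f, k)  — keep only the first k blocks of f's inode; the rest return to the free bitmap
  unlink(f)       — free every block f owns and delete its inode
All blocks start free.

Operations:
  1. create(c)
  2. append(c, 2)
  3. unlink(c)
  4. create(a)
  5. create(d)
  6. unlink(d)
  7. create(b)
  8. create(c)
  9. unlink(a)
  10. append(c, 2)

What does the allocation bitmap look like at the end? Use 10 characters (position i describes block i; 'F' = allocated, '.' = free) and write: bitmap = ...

bitmap = FFFF......

create(c): bitmap=F......... | c=[0]
append(c, 2): bitmap=FFF....... | c=[0, 1, 2]
unlink(c): bitmap=.......... | 
create(a): bitmap=F......... | a=[0]
create(d): bitmap=FF........ | a=[0] d=[1]
unlink(d): bitmap=F......... | a=[0]
create(b): bitmap=FF........ | a=[0] b=[1]
create(c): bitmap=FFF....... | a=[0] b=[1] c=[2]
unlink(a): bitmap=.FF....... | b=[1] c=[2]
append(c, 2): bitmap=FFFF...... | b=[1] c=[2, 0, 3]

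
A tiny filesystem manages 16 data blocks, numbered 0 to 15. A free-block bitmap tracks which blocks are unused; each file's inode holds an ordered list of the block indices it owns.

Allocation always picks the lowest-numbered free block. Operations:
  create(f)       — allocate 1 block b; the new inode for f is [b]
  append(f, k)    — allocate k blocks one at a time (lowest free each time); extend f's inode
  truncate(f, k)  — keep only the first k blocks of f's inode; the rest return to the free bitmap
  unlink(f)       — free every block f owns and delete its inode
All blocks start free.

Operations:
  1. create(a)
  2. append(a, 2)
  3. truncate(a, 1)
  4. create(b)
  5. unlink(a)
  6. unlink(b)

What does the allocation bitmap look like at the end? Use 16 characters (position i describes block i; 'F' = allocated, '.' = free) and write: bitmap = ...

  1. create(a)  ⇒  F...............  {a→[0]}
  2. append(a, 2)  ⇒  FFF.............  {a→[0, 1, 2]}
  3. truncate(a, 1)  ⇒  F...............  {a→[0]}
  4. create(b)  ⇒  FF..............  {a→[0]; b→[1]}
  5. unlink(a)  ⇒  .F..............  {b→[1]}
  6. unlink(b)  ⇒  ................  {}

bitmap = ................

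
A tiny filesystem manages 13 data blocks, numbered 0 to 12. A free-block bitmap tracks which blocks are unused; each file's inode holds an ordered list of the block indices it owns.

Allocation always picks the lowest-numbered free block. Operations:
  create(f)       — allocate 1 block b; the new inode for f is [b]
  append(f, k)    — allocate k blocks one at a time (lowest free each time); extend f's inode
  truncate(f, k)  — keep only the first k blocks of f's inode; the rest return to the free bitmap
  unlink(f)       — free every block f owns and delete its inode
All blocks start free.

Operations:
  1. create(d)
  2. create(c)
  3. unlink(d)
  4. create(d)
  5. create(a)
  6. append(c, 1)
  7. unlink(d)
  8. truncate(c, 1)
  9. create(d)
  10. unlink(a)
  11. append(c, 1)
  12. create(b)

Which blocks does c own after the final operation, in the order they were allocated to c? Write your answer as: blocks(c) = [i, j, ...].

blocks(c) = [1, 2]

  1. create(d)  ⇒  F............  {d→[0]}
  2. create(c)  ⇒  FF...........  {c→[1]; d→[0]}
  3. unlink(d)  ⇒  .F...........  {c→[1]}
  4. create(d)  ⇒  FF...........  {c→[1]; d→[0]}
  5. create(a)  ⇒  FFF..........  {a→[2]; c→[1]; d→[0]}
  6. append(c, 1)  ⇒  FFFF.........  {a→[2]; c→[1, 3]; d→[0]}
  7. unlink(d)  ⇒  .FFF.........  {a→[2]; c→[1, 3]}
  8. truncate(c, 1)  ⇒  .FF..........  {a→[2]; c→[1]}
  9. create(d)  ⇒  FFF..........  {a→[2]; c→[1]; d→[0]}
  10. unlink(a)  ⇒  FF...........  {c→[1]; d→[0]}
  11. append(c, 1)  ⇒  FFF..........  {c→[1, 2]; d→[0]}
  12. create(b)  ⇒  FFFF.........  {b→[3]; c→[1, 2]; d→[0]}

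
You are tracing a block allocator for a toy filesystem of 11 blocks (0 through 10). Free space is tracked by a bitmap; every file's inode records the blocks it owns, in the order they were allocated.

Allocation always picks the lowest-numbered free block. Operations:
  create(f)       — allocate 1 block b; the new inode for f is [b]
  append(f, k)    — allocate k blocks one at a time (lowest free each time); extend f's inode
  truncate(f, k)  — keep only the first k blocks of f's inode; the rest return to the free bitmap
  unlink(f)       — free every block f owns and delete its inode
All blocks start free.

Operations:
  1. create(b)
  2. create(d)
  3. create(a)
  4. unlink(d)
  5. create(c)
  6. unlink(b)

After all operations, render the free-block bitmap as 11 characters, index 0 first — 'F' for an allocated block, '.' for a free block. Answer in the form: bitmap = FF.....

create(b): bitmap=F.......... | b=[0]
create(d): bitmap=FF......... | b=[0] d=[1]
create(a): bitmap=FFF........ | a=[2] b=[0] d=[1]
unlink(d): bitmap=F.F........ | a=[2] b=[0]
create(c): bitmap=FFF........ | a=[2] b=[0] c=[1]
unlink(b): bitmap=.FF........ | a=[2] c=[1]

bitmap = .FF........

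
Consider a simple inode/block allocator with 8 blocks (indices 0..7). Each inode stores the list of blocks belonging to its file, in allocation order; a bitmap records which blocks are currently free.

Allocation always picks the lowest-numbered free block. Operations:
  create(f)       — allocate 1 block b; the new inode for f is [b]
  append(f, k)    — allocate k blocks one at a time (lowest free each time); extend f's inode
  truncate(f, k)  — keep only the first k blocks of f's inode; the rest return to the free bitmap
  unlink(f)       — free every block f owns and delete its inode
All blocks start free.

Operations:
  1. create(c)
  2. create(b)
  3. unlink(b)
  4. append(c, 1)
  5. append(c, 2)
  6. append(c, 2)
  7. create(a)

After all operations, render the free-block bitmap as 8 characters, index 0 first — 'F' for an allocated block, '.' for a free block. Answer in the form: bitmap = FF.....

bitmap = FFFFFFF.

[1] create(c) — c=0 (map F.......)
[2] create(b) — b=1 c=0 (map FF......)
[3] unlink(b) — c=0 (map F.......)
[4] append(c, 1) — c=0,1 (map FF......)
[5] append(c, 2) — c=0,1,2,3 (map FFFF....)
[6] append(c, 2) — c=0,1,2,3,4,5 (map FFFFFF..)
[7] create(a) — a=6 c=0,1,2,3,4,5 (map FFFFFFF.)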